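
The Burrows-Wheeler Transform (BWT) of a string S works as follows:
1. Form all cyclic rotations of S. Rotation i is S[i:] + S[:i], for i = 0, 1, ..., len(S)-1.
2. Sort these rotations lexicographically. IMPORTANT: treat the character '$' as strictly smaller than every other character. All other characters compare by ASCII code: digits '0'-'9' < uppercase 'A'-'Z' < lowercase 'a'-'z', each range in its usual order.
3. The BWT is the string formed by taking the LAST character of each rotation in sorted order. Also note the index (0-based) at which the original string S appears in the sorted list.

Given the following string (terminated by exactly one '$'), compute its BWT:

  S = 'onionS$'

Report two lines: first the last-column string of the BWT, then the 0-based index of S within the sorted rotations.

Answer: Snnooi$
6

Derivation:
All 7 rotations (rotation i = S[i:]+S[:i]):
  rot[0] = onionS$
  rot[1] = nionS$o
  rot[2] = ionS$on
  rot[3] = onS$oni
  rot[4] = nS$onio
  rot[5] = S$onion
  rot[6] = $onionS
Sorted (with $ < everything):
  sorted[0] = $onionS  (last char: 'S')
  sorted[1] = S$onion  (last char: 'n')
  sorted[2] = ionS$on  (last char: 'n')
  sorted[3] = nS$onio  (last char: 'o')
  sorted[4] = nionS$o  (last char: 'o')
  sorted[5] = onS$oni  (last char: 'i')
  sorted[6] = onionS$  (last char: '$')
Last column: Snnooi$
Original string S is at sorted index 6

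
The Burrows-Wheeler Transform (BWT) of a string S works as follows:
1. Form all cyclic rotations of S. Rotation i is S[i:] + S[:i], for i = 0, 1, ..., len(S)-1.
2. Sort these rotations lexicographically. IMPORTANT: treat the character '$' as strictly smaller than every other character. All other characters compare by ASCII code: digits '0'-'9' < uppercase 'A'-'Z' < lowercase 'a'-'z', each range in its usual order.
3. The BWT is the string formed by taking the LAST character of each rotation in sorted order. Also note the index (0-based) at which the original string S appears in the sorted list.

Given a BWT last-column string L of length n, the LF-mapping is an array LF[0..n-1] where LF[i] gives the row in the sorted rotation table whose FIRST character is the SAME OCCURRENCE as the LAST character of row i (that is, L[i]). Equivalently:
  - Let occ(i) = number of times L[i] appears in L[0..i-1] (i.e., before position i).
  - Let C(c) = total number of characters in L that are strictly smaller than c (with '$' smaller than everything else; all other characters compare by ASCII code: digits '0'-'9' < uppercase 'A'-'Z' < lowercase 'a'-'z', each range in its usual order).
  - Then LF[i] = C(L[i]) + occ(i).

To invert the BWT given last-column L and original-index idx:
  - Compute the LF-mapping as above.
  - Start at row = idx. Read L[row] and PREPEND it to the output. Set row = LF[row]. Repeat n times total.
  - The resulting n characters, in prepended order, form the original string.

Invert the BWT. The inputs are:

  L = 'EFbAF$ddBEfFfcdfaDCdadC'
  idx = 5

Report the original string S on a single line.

LF mapping: 6 8 13 1 9 0 15 16 2 7 20 10 21 14 17 22 11 5 3 18 12 19 4
Walk LF starting at row 5, prepending L[row]:
  step 1: row=5, L[5]='$', prepend. Next row=LF[5]=0
  step 2: row=0, L[0]='E', prepend. Next row=LF[0]=6
  step 3: row=6, L[6]='d', prepend. Next row=LF[6]=15
  step 4: row=15, L[15]='f', prepend. Next row=LF[15]=22
  step 5: row=22, L[22]='C', prepend. Next row=LF[22]=4
  step 6: row=4, L[4]='F', prepend. Next row=LF[4]=9
  step 7: row=9, L[9]='E', prepend. Next row=LF[9]=7
  step 8: row=7, L[7]='d', prepend. Next row=LF[7]=16
  step 9: row=16, L[16]='a', prepend. Next row=LF[16]=11
  step 10: row=11, L[11]='F', prepend. Next row=LF[11]=10
  step 11: row=10, L[10]='f', prepend. Next row=LF[10]=20
  step 12: row=20, L[20]='a', prepend. Next row=LF[20]=12
  step 13: row=12, L[12]='f', prepend. Next row=LF[12]=21
  step 14: row=21, L[21]='d', prepend. Next row=LF[21]=19
  step 15: row=19, L[19]='d', prepend. Next row=LF[19]=18
  step 16: row=18, L[18]='C', prepend. Next row=LF[18]=3
  step 17: row=3, L[3]='A', prepend. Next row=LF[3]=1
  step 18: row=1, L[1]='F', prepend. Next row=LF[1]=8
  step 19: row=8, L[8]='B', prepend. Next row=LF[8]=2
  step 20: row=2, L[2]='b', prepend. Next row=LF[2]=13
  step 21: row=13, L[13]='c', prepend. Next row=LF[13]=14
  step 22: row=14, L[14]='d', prepend. Next row=LF[14]=17
  step 23: row=17, L[17]='D', prepend. Next row=LF[17]=5
Reversed output: DdcbBFACddfafFadEFCfdE$

Answer: DdcbBFACddfafFadEFCfdE$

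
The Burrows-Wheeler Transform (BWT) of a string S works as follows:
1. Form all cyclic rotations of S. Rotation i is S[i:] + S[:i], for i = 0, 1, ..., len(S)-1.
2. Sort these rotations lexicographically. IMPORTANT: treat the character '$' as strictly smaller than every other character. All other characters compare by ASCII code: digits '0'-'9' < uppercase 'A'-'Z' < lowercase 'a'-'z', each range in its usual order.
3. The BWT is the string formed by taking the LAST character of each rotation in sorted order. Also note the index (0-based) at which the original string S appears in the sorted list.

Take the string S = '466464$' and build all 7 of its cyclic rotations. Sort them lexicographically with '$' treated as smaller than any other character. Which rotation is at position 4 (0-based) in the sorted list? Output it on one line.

Answer: 64$4664

Derivation:
All 7 rotations (rotation i = S[i:]+S[:i]):
  rot[0] = 466464$
  rot[1] = 66464$4
  rot[2] = 6464$46
  rot[3] = 464$466
  rot[4] = 64$4664
  rot[5] = 4$46646
  rot[6] = $466464
Sorted (with $ < everything):
  sorted[0] = $466464
  sorted[1] = 4$46646
  sorted[2] = 464$466
  sorted[3] = 466464$
  sorted[4] = 64$4664
  sorted[5] = 6464$46
  sorted[6] = 66464$4
sorted[4] = 64$4664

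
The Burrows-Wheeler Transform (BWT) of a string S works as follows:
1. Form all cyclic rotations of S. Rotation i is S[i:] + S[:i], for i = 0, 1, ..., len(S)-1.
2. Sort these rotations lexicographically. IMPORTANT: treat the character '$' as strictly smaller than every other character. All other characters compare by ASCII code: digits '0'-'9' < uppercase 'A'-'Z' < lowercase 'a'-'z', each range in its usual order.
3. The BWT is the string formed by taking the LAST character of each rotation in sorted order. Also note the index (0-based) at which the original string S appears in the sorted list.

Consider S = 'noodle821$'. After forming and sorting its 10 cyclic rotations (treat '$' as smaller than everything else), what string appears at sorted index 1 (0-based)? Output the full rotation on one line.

Answer: 1$noodle82

Derivation:
All 10 rotations (rotation i = S[i:]+S[:i]):
  rot[0] = noodle821$
  rot[1] = oodle821$n
  rot[2] = odle821$no
  rot[3] = dle821$noo
  rot[4] = le821$nood
  rot[5] = e821$noodl
  rot[6] = 821$noodle
  rot[7] = 21$noodle8
  rot[8] = 1$noodle82
  rot[9] = $noodle821
Sorted (with $ < everything):
  sorted[0] = $noodle821
  sorted[1] = 1$noodle82
  sorted[2] = 21$noodle8
  sorted[3] = 821$noodle
  sorted[4] = dle821$noo
  sorted[5] = e821$noodl
  sorted[6] = le821$nood
  sorted[7] = noodle821$
  sorted[8] = odle821$no
  sorted[9] = oodle821$n
sorted[1] = 1$noodle82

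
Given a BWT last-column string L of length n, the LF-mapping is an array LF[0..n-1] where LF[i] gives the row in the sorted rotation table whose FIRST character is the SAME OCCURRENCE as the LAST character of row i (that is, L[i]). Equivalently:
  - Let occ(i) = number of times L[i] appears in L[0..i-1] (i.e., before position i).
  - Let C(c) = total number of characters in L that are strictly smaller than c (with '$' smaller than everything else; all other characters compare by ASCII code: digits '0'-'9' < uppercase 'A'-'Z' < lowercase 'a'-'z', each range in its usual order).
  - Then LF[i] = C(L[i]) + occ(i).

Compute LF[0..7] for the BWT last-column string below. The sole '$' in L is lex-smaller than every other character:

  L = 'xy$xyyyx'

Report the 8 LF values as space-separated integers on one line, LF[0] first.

Answer: 1 4 0 2 5 6 7 3

Derivation:
Char counts: '$':1, 'x':3, 'y':4
C (first-col start): C('$')=0, C('x')=1, C('y')=4
L[0]='x': occ=0, LF[0]=C('x')+0=1+0=1
L[1]='y': occ=0, LF[1]=C('y')+0=4+0=4
L[2]='$': occ=0, LF[2]=C('$')+0=0+0=0
L[3]='x': occ=1, LF[3]=C('x')+1=1+1=2
L[4]='y': occ=1, LF[4]=C('y')+1=4+1=5
L[5]='y': occ=2, LF[5]=C('y')+2=4+2=6
L[6]='y': occ=3, LF[6]=C('y')+3=4+3=7
L[7]='x': occ=2, LF[7]=C('x')+2=1+2=3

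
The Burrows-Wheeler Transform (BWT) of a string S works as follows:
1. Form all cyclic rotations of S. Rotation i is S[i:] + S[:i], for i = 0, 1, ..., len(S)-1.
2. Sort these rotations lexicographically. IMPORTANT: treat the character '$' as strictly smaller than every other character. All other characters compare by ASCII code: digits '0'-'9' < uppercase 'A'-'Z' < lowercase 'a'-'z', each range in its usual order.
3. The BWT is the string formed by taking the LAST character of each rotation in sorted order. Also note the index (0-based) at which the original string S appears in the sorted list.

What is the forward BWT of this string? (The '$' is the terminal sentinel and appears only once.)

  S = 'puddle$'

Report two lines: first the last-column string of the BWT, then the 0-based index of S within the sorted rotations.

Answer: eudld$p
5

Derivation:
All 7 rotations (rotation i = S[i:]+S[:i]):
  rot[0] = puddle$
  rot[1] = uddle$p
  rot[2] = ddle$pu
  rot[3] = dle$pud
  rot[4] = le$pudd
  rot[5] = e$puddl
  rot[6] = $puddle
Sorted (with $ < everything):
  sorted[0] = $puddle  (last char: 'e')
  sorted[1] = ddle$pu  (last char: 'u')
  sorted[2] = dle$pud  (last char: 'd')
  sorted[3] = e$puddl  (last char: 'l')
  sorted[4] = le$pudd  (last char: 'd')
  sorted[5] = puddle$  (last char: '$')
  sorted[6] = uddle$p  (last char: 'p')
Last column: eudld$p
Original string S is at sorted index 5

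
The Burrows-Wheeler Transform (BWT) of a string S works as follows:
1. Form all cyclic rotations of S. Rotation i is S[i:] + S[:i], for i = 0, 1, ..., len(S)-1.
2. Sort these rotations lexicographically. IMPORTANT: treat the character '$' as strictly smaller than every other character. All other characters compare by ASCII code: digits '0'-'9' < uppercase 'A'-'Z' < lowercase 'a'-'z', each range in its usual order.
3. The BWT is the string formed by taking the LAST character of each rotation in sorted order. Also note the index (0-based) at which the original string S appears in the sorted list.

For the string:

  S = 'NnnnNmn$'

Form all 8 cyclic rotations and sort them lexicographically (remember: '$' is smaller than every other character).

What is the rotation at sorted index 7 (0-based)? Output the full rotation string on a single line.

Answer: nnnNmn$N

Derivation:
All 8 rotations (rotation i = S[i:]+S[:i]):
  rot[0] = NnnnNmn$
  rot[1] = nnnNmn$N
  rot[2] = nnNmn$Nn
  rot[3] = nNmn$Nnn
  rot[4] = Nmn$Nnnn
  rot[5] = mn$NnnnN
  rot[6] = n$NnnnNm
  rot[7] = $NnnnNmn
Sorted (with $ < everything):
  sorted[0] = $NnnnNmn
  sorted[1] = Nmn$Nnnn
  sorted[2] = NnnnNmn$
  sorted[3] = mn$NnnnN
  sorted[4] = n$NnnnNm
  sorted[5] = nNmn$Nnn
  sorted[6] = nnNmn$Nn
  sorted[7] = nnnNmn$N
sorted[7] = nnnNmn$N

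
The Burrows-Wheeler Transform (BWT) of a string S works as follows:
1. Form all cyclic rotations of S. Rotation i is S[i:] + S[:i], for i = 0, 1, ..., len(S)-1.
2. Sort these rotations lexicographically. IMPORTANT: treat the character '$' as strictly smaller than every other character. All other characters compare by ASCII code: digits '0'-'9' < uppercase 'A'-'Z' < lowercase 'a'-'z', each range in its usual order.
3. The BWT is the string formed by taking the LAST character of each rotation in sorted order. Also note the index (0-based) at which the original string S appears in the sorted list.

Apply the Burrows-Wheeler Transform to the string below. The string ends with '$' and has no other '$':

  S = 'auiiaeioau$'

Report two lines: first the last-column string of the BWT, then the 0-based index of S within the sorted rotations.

Answer: uio$aiueiaa
3

Derivation:
All 11 rotations (rotation i = S[i:]+S[:i]):
  rot[0] = auiiaeioau$
  rot[1] = uiiaeioau$a
  rot[2] = iiaeioau$au
  rot[3] = iaeioau$aui
  rot[4] = aeioau$auii
  rot[5] = eioau$auiia
  rot[6] = ioau$auiiae
  rot[7] = oau$auiiaei
  rot[8] = au$auiiaeio
  rot[9] = u$auiiaeioa
  rot[10] = $auiiaeioau
Sorted (with $ < everything):
  sorted[0] = $auiiaeioau  (last char: 'u')
  sorted[1] = aeioau$auii  (last char: 'i')
  sorted[2] = au$auiiaeio  (last char: 'o')
  sorted[3] = auiiaeioau$  (last char: '$')
  sorted[4] = eioau$auiia  (last char: 'a')
  sorted[5] = iaeioau$aui  (last char: 'i')
  sorted[6] = iiaeioau$au  (last char: 'u')
  sorted[7] = ioau$auiiae  (last char: 'e')
  sorted[8] = oau$auiiaei  (last char: 'i')
  sorted[9] = u$auiiaeioa  (last char: 'a')
  sorted[10] = uiiaeioau$a  (last char: 'a')
Last column: uio$aiueiaa
Original string S is at sorted index 3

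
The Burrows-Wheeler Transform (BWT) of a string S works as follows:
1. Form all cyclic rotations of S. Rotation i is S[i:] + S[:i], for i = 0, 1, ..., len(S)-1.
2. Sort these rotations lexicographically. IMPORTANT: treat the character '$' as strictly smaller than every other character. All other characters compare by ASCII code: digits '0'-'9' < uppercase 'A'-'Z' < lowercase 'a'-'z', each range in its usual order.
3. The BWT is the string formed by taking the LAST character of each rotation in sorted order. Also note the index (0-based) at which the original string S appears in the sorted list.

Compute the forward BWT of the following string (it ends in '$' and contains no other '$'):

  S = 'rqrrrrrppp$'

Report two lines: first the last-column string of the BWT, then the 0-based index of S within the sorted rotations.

Answer: ppprrr$rrrq
6

Derivation:
All 11 rotations (rotation i = S[i:]+S[:i]):
  rot[0] = rqrrrrrppp$
  rot[1] = qrrrrrppp$r
  rot[2] = rrrrrppp$rq
  rot[3] = rrrrppp$rqr
  rot[4] = rrrppp$rqrr
  rot[5] = rrppp$rqrrr
  rot[6] = rppp$rqrrrr
  rot[7] = ppp$rqrrrrr
  rot[8] = pp$rqrrrrrp
  rot[9] = p$rqrrrrrpp
  rot[10] = $rqrrrrrppp
Sorted (with $ < everything):
  sorted[0] = $rqrrrrrppp  (last char: 'p')
  sorted[1] = p$rqrrrrrpp  (last char: 'p')
  sorted[2] = pp$rqrrrrrp  (last char: 'p')
  sorted[3] = ppp$rqrrrrr  (last char: 'r')
  sorted[4] = qrrrrrppp$r  (last char: 'r')
  sorted[5] = rppp$rqrrrr  (last char: 'r')
  sorted[6] = rqrrrrrppp$  (last char: '$')
  sorted[7] = rrppp$rqrrr  (last char: 'r')
  sorted[8] = rrrppp$rqrr  (last char: 'r')
  sorted[9] = rrrrppp$rqr  (last char: 'r')
  sorted[10] = rrrrrppp$rq  (last char: 'q')
Last column: ppprrr$rrrq
Original string S is at sorted index 6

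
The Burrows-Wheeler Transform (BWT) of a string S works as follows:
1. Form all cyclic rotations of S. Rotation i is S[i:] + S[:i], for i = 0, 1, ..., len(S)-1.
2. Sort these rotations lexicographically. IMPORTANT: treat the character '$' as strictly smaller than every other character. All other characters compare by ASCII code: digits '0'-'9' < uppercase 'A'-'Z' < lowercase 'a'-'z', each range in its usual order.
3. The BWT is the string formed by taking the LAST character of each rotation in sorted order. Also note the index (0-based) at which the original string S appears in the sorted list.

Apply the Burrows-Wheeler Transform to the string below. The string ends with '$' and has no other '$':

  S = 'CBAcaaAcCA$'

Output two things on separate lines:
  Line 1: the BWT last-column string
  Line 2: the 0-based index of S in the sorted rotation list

All 11 rotations (rotation i = S[i:]+S[:i]):
  rot[0] = CBAcaaAcCA$
  rot[1] = BAcaaAcCA$C
  rot[2] = AcaaAcCA$CB
  rot[3] = caaAcCA$CBA
  rot[4] = aaAcCA$CBAc
  rot[5] = aAcCA$CBAca
  rot[6] = AcCA$CBAcaa
  rot[7] = cCA$CBAcaaA
  rot[8] = CA$CBAcaaAc
  rot[9] = A$CBAcaaAcC
  rot[10] = $CBAcaaAcCA
Sorted (with $ < everything):
  sorted[0] = $CBAcaaAcCA  (last char: 'A')
  sorted[1] = A$CBAcaaAcC  (last char: 'C')
  sorted[2] = AcCA$CBAcaa  (last char: 'a')
  sorted[3] = AcaaAcCA$CB  (last char: 'B')
  sorted[4] = BAcaaAcCA$C  (last char: 'C')
  sorted[5] = CA$CBAcaaAc  (last char: 'c')
  sorted[6] = CBAcaaAcCA$  (last char: '$')
  sorted[7] = aAcCA$CBAca  (last char: 'a')
  sorted[8] = aaAcCA$CBAc  (last char: 'c')
  sorted[9] = cCA$CBAcaaA  (last char: 'A')
  sorted[10] = caaAcCA$CBA  (last char: 'A')
Last column: ACaBCc$acAA
Original string S is at sorted index 6

Answer: ACaBCc$acAA
6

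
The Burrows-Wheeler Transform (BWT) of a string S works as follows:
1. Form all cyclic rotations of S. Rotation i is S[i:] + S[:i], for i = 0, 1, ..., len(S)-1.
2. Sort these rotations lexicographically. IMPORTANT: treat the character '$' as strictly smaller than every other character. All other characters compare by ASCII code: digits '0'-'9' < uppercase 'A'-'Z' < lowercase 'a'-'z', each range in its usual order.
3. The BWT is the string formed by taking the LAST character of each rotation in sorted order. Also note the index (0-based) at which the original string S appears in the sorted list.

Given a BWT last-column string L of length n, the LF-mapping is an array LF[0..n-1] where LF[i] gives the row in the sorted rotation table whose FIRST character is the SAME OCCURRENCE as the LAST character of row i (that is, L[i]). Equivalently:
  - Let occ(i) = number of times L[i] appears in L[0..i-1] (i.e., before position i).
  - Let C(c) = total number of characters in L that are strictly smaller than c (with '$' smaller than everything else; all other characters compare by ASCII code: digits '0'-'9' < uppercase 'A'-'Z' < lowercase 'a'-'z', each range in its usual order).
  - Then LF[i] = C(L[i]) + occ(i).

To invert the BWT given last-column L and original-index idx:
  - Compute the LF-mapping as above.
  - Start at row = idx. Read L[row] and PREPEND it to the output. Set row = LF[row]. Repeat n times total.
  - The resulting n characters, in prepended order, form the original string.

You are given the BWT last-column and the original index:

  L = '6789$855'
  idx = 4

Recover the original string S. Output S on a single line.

LF mapping: 3 4 5 7 0 6 1 2
Walk LF starting at row 4, prepending L[row]:
  step 1: row=4, L[4]='$', prepend. Next row=LF[4]=0
  step 2: row=0, L[0]='6', prepend. Next row=LF[0]=3
  step 3: row=3, L[3]='9', prepend. Next row=LF[3]=7
  step 4: row=7, L[7]='5', prepend. Next row=LF[7]=2
  step 5: row=2, L[2]='8', prepend. Next row=LF[2]=5
  step 6: row=5, L[5]='8', prepend. Next row=LF[5]=6
  step 7: row=6, L[6]='5', prepend. Next row=LF[6]=1
  step 8: row=1, L[1]='7', prepend. Next row=LF[1]=4
Reversed output: 7588596$

Answer: 7588596$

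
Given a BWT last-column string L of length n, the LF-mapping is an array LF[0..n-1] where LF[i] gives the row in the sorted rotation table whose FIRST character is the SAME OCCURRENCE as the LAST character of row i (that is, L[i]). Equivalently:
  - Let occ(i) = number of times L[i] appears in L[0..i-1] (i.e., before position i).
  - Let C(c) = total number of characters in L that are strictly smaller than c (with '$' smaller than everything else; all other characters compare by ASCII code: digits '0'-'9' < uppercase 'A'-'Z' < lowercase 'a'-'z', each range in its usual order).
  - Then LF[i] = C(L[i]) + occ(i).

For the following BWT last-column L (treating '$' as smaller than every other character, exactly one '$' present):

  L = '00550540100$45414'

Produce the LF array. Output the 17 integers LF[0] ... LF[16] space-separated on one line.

Char counts: '$':1, '0':6, '1':2, '4':4, '5':4
C (first-col start): C('$')=0, C('0')=1, C('1')=7, C('4')=9, C('5')=13
L[0]='0': occ=0, LF[0]=C('0')+0=1+0=1
L[1]='0': occ=1, LF[1]=C('0')+1=1+1=2
L[2]='5': occ=0, LF[2]=C('5')+0=13+0=13
L[3]='5': occ=1, LF[3]=C('5')+1=13+1=14
L[4]='0': occ=2, LF[4]=C('0')+2=1+2=3
L[5]='5': occ=2, LF[5]=C('5')+2=13+2=15
L[6]='4': occ=0, LF[6]=C('4')+0=9+0=9
L[7]='0': occ=3, LF[7]=C('0')+3=1+3=4
L[8]='1': occ=0, LF[8]=C('1')+0=7+0=7
L[9]='0': occ=4, LF[9]=C('0')+4=1+4=5
L[10]='0': occ=5, LF[10]=C('0')+5=1+5=6
L[11]='$': occ=0, LF[11]=C('$')+0=0+0=0
L[12]='4': occ=1, LF[12]=C('4')+1=9+1=10
L[13]='5': occ=3, LF[13]=C('5')+3=13+3=16
L[14]='4': occ=2, LF[14]=C('4')+2=9+2=11
L[15]='1': occ=1, LF[15]=C('1')+1=7+1=8
L[16]='4': occ=3, LF[16]=C('4')+3=9+3=12

Answer: 1 2 13 14 3 15 9 4 7 5 6 0 10 16 11 8 12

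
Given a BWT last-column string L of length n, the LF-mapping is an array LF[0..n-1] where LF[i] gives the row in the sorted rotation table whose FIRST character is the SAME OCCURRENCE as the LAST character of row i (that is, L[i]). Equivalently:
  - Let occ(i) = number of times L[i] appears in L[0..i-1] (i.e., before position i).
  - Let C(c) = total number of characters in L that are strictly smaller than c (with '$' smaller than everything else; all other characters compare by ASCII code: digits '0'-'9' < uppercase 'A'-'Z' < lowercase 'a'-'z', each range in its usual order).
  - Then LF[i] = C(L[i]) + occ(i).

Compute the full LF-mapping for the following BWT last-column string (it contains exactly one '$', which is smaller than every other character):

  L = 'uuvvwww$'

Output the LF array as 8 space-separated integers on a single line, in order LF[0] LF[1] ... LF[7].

Char counts: '$':1, 'u':2, 'v':2, 'w':3
C (first-col start): C('$')=0, C('u')=1, C('v')=3, C('w')=5
L[0]='u': occ=0, LF[0]=C('u')+0=1+0=1
L[1]='u': occ=1, LF[1]=C('u')+1=1+1=2
L[2]='v': occ=0, LF[2]=C('v')+0=3+0=3
L[3]='v': occ=1, LF[3]=C('v')+1=3+1=4
L[4]='w': occ=0, LF[4]=C('w')+0=5+0=5
L[5]='w': occ=1, LF[5]=C('w')+1=5+1=6
L[6]='w': occ=2, LF[6]=C('w')+2=5+2=7
L[7]='$': occ=0, LF[7]=C('$')+0=0+0=0

Answer: 1 2 3 4 5 6 7 0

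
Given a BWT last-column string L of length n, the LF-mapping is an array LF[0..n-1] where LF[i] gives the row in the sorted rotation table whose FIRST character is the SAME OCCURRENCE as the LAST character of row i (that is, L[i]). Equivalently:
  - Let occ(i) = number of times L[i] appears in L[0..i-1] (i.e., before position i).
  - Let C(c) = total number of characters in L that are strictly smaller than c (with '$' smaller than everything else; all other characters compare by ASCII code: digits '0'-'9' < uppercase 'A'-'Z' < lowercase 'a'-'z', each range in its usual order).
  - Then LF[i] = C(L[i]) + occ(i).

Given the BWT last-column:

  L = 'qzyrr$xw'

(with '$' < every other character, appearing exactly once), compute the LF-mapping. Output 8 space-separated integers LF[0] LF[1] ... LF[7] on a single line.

Answer: 1 7 6 2 3 0 5 4

Derivation:
Char counts: '$':1, 'q':1, 'r':2, 'w':1, 'x':1, 'y':1, 'z':1
C (first-col start): C('$')=0, C('q')=1, C('r')=2, C('w')=4, C('x')=5, C('y')=6, C('z')=7
L[0]='q': occ=0, LF[0]=C('q')+0=1+0=1
L[1]='z': occ=0, LF[1]=C('z')+0=7+0=7
L[2]='y': occ=0, LF[2]=C('y')+0=6+0=6
L[3]='r': occ=0, LF[3]=C('r')+0=2+0=2
L[4]='r': occ=1, LF[4]=C('r')+1=2+1=3
L[5]='$': occ=0, LF[5]=C('$')+0=0+0=0
L[6]='x': occ=0, LF[6]=C('x')+0=5+0=5
L[7]='w': occ=0, LF[7]=C('w')+0=4+0=4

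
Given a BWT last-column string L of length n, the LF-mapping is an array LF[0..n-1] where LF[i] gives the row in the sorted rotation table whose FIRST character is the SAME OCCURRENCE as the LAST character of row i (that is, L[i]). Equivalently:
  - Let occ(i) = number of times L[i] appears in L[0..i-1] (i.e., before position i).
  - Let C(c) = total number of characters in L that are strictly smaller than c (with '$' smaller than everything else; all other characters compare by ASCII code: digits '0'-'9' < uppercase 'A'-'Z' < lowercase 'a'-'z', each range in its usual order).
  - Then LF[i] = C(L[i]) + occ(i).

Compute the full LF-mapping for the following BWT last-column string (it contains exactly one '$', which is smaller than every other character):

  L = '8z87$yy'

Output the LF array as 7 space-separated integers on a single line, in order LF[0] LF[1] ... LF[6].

Answer: 2 6 3 1 0 4 5

Derivation:
Char counts: '$':1, '7':1, '8':2, 'y':2, 'z':1
C (first-col start): C('$')=0, C('7')=1, C('8')=2, C('y')=4, C('z')=6
L[0]='8': occ=0, LF[0]=C('8')+0=2+0=2
L[1]='z': occ=0, LF[1]=C('z')+0=6+0=6
L[2]='8': occ=1, LF[2]=C('8')+1=2+1=3
L[3]='7': occ=0, LF[3]=C('7')+0=1+0=1
L[4]='$': occ=0, LF[4]=C('$')+0=0+0=0
L[5]='y': occ=0, LF[5]=C('y')+0=4+0=4
L[6]='y': occ=1, LF[6]=C('y')+1=4+1=5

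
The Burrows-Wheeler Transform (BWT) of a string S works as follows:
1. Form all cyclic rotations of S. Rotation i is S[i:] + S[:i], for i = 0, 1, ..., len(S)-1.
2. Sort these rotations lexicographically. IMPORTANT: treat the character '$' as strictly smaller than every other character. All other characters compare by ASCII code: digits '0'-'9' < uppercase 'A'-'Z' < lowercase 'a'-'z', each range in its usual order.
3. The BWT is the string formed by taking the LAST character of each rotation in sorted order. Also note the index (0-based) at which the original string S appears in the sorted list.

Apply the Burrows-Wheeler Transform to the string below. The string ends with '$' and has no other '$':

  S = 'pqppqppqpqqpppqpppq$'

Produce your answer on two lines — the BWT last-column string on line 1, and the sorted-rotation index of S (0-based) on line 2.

All 20 rotations (rotation i = S[i:]+S[:i]):
  rot[0] = pqppqppqpqqpppqpppq$
  rot[1] = qppqppqpqqpppqpppq$p
  rot[2] = ppqppqpqqpppqpppq$pq
  rot[3] = pqppqpqqpppqpppq$pqp
  rot[4] = qppqpqqpppqpppq$pqpp
  rot[5] = ppqpqqpppqpppq$pqppq
  rot[6] = pqpqqpppqpppq$pqppqp
  rot[7] = qpqqpppqpppq$pqppqpp
  rot[8] = pqqpppqpppq$pqppqppq
  rot[9] = qqpppqpppq$pqppqppqp
  rot[10] = qpppqpppq$pqppqppqpq
  rot[11] = pppqpppq$pqppqppqpqq
  rot[12] = ppqpppq$pqppqppqpqqp
  rot[13] = pqpppq$pqppqppqpqqpp
  rot[14] = qpppq$pqppqppqpqqppp
  rot[15] = pppq$pqppqppqpqqpppq
  rot[16] = ppq$pqppqppqpqqpppqp
  rot[17] = pq$pqppqppqpqqpppqpp
  rot[18] = q$pqppqppqpqqpppqppp
  rot[19] = $pqppqppqpqqpppqpppq
Sorted (with $ < everything):
  sorted[0] = $pqppqppqpqqpppqpppq  (last char: 'q')
  sorted[1] = pppq$pqppqppqpqqpppq  (last char: 'q')
  sorted[2] = pppqpppq$pqppqppqpqq  (last char: 'q')
  sorted[3] = ppq$pqppqppqpqqpppqp  (last char: 'p')
  sorted[4] = ppqpppq$pqppqppqpqqp  (last char: 'p')
  sorted[5] = ppqppqpqqpppqpppq$pq  (last char: 'q')
  sorted[6] = ppqpqqpppqpppq$pqppq  (last char: 'q')
  sorted[7] = pq$pqppqppqpqqpppqpp  (last char: 'p')
  sorted[8] = pqpppq$pqppqppqpqqpp  (last char: 'p')
  sorted[9] = pqppqppqpqqpppqpppq$  (last char: '$')
  sorted[10] = pqppqpqqpppqpppq$pqp  (last char: 'p')
  sorted[11] = pqpqqpppqpppq$pqppqp  (last char: 'p')
  sorted[12] = pqqpppqpppq$pqppqppq  (last char: 'q')
  sorted[13] = q$pqppqppqpqqpppqppp  (last char: 'p')
  sorted[14] = qpppq$pqppqppqpqqppp  (last char: 'p')
  sorted[15] = qpppqpppq$pqppqppqpq  (last char: 'q')
  sorted[16] = qppqppqpqqpppqpppq$p  (last char: 'p')
  sorted[17] = qppqpqqpppqpppq$pqpp  (last char: 'p')
  sorted[18] = qpqqpppqpppq$pqppqpp  (last char: 'p')
  sorted[19] = qqpppqpppq$pqppqppqp  (last char: 'p')
Last column: qqqppqqpp$ppqppqpppp
Original string S is at sorted index 9

Answer: qqqppqqpp$ppqppqpppp
9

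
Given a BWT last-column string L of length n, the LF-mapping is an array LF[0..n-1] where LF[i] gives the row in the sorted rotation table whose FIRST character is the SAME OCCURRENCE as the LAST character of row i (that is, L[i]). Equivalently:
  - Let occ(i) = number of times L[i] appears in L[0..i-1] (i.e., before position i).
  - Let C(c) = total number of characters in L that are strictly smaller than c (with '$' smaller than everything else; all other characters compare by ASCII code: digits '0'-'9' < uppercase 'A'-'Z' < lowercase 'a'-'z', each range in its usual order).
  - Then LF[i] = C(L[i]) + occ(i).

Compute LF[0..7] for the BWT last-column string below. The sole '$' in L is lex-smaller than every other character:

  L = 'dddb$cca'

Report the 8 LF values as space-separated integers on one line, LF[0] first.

Answer: 5 6 7 2 0 3 4 1

Derivation:
Char counts: '$':1, 'a':1, 'b':1, 'c':2, 'd':3
C (first-col start): C('$')=0, C('a')=1, C('b')=2, C('c')=3, C('d')=5
L[0]='d': occ=0, LF[0]=C('d')+0=5+0=5
L[1]='d': occ=1, LF[1]=C('d')+1=5+1=6
L[2]='d': occ=2, LF[2]=C('d')+2=5+2=7
L[3]='b': occ=0, LF[3]=C('b')+0=2+0=2
L[4]='$': occ=0, LF[4]=C('$')+0=0+0=0
L[5]='c': occ=0, LF[5]=C('c')+0=3+0=3
L[6]='c': occ=1, LF[6]=C('c')+1=3+1=4
L[7]='a': occ=0, LF[7]=C('a')+0=1+0=1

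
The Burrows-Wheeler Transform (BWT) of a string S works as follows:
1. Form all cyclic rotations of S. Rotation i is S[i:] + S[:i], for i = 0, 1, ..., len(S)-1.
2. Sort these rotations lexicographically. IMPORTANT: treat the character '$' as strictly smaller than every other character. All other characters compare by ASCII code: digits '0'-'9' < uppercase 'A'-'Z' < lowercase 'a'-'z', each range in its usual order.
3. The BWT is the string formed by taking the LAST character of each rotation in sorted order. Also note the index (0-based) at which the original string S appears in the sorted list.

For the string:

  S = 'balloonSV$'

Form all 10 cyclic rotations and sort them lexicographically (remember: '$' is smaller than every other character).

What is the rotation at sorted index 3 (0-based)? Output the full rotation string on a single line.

All 10 rotations (rotation i = S[i:]+S[:i]):
  rot[0] = balloonSV$
  rot[1] = alloonSV$b
  rot[2] = lloonSV$ba
  rot[3] = loonSV$bal
  rot[4] = oonSV$ball
  rot[5] = onSV$ballo
  rot[6] = nSV$balloo
  rot[7] = SV$balloon
  rot[8] = V$balloonS
  rot[9] = $balloonSV
Sorted (with $ < everything):
  sorted[0] = $balloonSV
  sorted[1] = SV$balloon
  sorted[2] = V$balloonS
  sorted[3] = alloonSV$b
  sorted[4] = balloonSV$
  sorted[5] = lloonSV$ba
  sorted[6] = loonSV$bal
  sorted[7] = nSV$balloo
  sorted[8] = onSV$ballo
  sorted[9] = oonSV$ball
sorted[3] = alloonSV$b

Answer: alloonSV$b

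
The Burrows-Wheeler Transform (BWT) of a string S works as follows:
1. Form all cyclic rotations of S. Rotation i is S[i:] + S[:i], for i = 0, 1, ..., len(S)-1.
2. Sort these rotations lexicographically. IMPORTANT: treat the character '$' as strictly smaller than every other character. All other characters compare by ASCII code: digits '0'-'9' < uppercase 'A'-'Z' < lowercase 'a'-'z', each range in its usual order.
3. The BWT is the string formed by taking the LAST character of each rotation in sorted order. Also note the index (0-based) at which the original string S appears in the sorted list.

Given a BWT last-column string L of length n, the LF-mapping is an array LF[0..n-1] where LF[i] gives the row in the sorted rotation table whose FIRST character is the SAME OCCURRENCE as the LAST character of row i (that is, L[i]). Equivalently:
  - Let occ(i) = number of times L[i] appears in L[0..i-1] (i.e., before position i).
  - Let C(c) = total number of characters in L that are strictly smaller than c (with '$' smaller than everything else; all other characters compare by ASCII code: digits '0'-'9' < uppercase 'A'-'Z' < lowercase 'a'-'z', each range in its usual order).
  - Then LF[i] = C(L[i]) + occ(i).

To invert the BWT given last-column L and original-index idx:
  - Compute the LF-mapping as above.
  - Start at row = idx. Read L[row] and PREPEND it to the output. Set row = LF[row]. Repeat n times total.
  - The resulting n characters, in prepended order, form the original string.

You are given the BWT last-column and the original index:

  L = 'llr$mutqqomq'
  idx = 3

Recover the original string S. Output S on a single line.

Answer: mmtqqquorll$

Derivation:
LF mapping: 1 2 9 0 3 11 10 6 7 5 4 8
Walk LF starting at row 3, prepending L[row]:
  step 1: row=3, L[3]='$', prepend. Next row=LF[3]=0
  step 2: row=0, L[0]='l', prepend. Next row=LF[0]=1
  step 3: row=1, L[1]='l', prepend. Next row=LF[1]=2
  step 4: row=2, L[2]='r', prepend. Next row=LF[2]=9
  step 5: row=9, L[9]='o', prepend. Next row=LF[9]=5
  step 6: row=5, L[5]='u', prepend. Next row=LF[5]=11
  step 7: row=11, L[11]='q', prepend. Next row=LF[11]=8
  step 8: row=8, L[8]='q', prepend. Next row=LF[8]=7
  step 9: row=7, L[7]='q', prepend. Next row=LF[7]=6
  step 10: row=6, L[6]='t', prepend. Next row=LF[6]=10
  step 11: row=10, L[10]='m', prepend. Next row=LF[10]=4
  step 12: row=4, L[4]='m', prepend. Next row=LF[4]=3
Reversed output: mmtqqquorll$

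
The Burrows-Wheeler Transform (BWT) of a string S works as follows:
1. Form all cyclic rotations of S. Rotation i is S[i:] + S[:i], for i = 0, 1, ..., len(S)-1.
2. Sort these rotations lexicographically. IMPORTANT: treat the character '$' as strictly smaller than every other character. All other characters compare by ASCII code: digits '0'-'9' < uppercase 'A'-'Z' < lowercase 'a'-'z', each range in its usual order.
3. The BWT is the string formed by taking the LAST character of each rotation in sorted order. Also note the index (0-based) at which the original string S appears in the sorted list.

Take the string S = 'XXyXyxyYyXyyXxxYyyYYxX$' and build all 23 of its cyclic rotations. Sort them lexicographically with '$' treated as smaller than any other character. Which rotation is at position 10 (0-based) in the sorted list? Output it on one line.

All 23 rotations (rotation i = S[i:]+S[:i]):
  rot[0] = XXyXyxyYyXyyXxxYyyYYxX$
  rot[1] = XyXyxyYyXyyXxxYyyYYxX$X
  rot[2] = yXyxyYyXyyXxxYyyYYxX$XX
  rot[3] = XyxyYyXyyXxxYyyYYxX$XXy
  rot[4] = yxyYyXyyXxxYyyYYxX$XXyX
  rot[5] = xyYyXyyXxxYyyYYxX$XXyXy
  rot[6] = yYyXyyXxxYyyYYxX$XXyXyx
  rot[7] = YyXyyXxxYyyYYxX$XXyXyxy
  rot[8] = yXyyXxxYyyYYxX$XXyXyxyY
  rot[9] = XyyXxxYyyYYxX$XXyXyxyYy
  rot[10] = yyXxxYyyYYxX$XXyXyxyYyX
  rot[11] = yXxxYyyYYxX$XXyXyxyYyXy
  rot[12] = XxxYyyYYxX$XXyXyxyYyXyy
  rot[13] = xxYyyYYxX$XXyXyxyYyXyyX
  rot[14] = xYyyYYxX$XXyXyxyYyXyyXx
  rot[15] = YyyYYxX$XXyXyxyYyXyyXxx
  rot[16] = yyYYxX$XXyXyxyYyXyyXxxY
  rot[17] = yYYxX$XXyXyxyYyXyyXxxYy
  rot[18] = YYxX$XXyXyxyYyXyyXxxYyy
  rot[19] = YxX$XXyXyxyYyXyyXxxYyyY
  rot[20] = xX$XXyXyxyYyXyyXxxYyyYY
  rot[21] = X$XXyXyxyYyXyyXxxYyyYYx
  rot[22] = $XXyXyxyYyXyyXxxYyyYYxX
Sorted (with $ < everything):
  sorted[0] = $XXyXyxyYyXyyXxxYyyYYxX
  sorted[1] = X$XXyXyxyYyXyyXxxYyyYYx
  sorted[2] = XXyXyxyYyXyyXxxYyyYYxX$
  sorted[3] = XxxYyyYYxX$XXyXyxyYyXyy
  sorted[4] = XyXyxyYyXyyXxxYyyYYxX$X
  sorted[5] = XyxyYyXyyXxxYyyYYxX$XXy
  sorted[6] = XyyXxxYyyYYxX$XXyXyxyYy
  sorted[7] = YYxX$XXyXyxyYyXyyXxxYyy
  sorted[8] = YxX$XXyXyxyYyXyyXxxYyyY
  sorted[9] = YyXyyXxxYyyYYxX$XXyXyxy
  sorted[10] = YyyYYxX$XXyXyxyYyXyyXxx
  sorted[11] = xX$XXyXyxyYyXyyXxxYyyYY
  sorted[12] = xYyyYYxX$XXyXyxyYyXyyXx
  sorted[13] = xxYyyYYxX$XXyXyxyYyXyyX
  sorted[14] = xyYyXyyXxxYyyYYxX$XXyXy
  sorted[15] = yXxxYyyYYxX$XXyXyxyYyXy
  sorted[16] = yXyxyYyXyyXxxYyyYYxX$XX
  sorted[17] = yXyyXxxYyyYYxX$XXyXyxyY
  sorted[18] = yYYxX$XXyXyxyYyXyyXxxYy
  sorted[19] = yYyXyyXxxYyyYYxX$XXyXyx
  sorted[20] = yxyYyXyyXxxYyyYYxX$XXyX
  sorted[21] = yyXxxYyyYYxX$XXyXyxyYyX
  sorted[22] = yyYYxX$XXyXyxyYyXyyXxxY
sorted[10] = YyyYYxX$XXyXyxyYyXyyXxx

Answer: YyyYYxX$XXyXyxyYyXyyXxx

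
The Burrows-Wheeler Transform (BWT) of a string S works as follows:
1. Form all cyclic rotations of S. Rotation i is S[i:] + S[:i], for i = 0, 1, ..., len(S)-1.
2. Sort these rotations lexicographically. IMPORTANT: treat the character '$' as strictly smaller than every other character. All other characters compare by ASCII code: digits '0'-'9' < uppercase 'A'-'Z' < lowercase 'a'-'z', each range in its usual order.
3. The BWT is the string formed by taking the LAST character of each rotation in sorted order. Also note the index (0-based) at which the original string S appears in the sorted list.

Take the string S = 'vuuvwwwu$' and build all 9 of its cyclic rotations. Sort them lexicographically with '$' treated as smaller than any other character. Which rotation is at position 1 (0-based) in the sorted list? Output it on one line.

All 9 rotations (rotation i = S[i:]+S[:i]):
  rot[0] = vuuvwwwu$
  rot[1] = uuvwwwu$v
  rot[2] = uvwwwu$vu
  rot[3] = vwwwu$vuu
  rot[4] = wwwu$vuuv
  rot[5] = wwu$vuuvw
  rot[6] = wu$vuuvww
  rot[7] = u$vuuvwww
  rot[8] = $vuuvwwwu
Sorted (with $ < everything):
  sorted[0] = $vuuvwwwu
  sorted[1] = u$vuuvwww
  sorted[2] = uuvwwwu$v
  sorted[3] = uvwwwu$vu
  sorted[4] = vuuvwwwu$
  sorted[5] = vwwwu$vuu
  sorted[6] = wu$vuuvww
  sorted[7] = wwu$vuuvw
  sorted[8] = wwwu$vuuv
sorted[1] = u$vuuvwww

Answer: u$vuuvwww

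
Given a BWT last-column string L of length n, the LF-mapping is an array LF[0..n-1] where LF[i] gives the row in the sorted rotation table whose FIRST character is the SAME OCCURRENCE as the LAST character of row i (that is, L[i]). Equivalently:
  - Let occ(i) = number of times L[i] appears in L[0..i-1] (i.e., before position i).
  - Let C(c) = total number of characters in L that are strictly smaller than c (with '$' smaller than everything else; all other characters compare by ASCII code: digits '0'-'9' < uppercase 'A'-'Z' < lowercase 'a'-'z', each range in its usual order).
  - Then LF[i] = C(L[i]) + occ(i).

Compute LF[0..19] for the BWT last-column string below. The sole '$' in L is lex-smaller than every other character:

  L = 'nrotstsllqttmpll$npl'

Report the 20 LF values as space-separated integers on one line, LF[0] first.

Answer: 7 13 9 16 14 17 15 1 2 12 18 19 6 10 3 4 0 8 11 5

Derivation:
Char counts: '$':1, 'l':5, 'm':1, 'n':2, 'o':1, 'p':2, 'q':1, 'r':1, 's':2, 't':4
C (first-col start): C('$')=0, C('l')=1, C('m')=6, C('n')=7, C('o')=9, C('p')=10, C('q')=12, C('r')=13, C('s')=14, C('t')=16
L[0]='n': occ=0, LF[0]=C('n')+0=7+0=7
L[1]='r': occ=0, LF[1]=C('r')+0=13+0=13
L[2]='o': occ=0, LF[2]=C('o')+0=9+0=9
L[3]='t': occ=0, LF[3]=C('t')+0=16+0=16
L[4]='s': occ=0, LF[4]=C('s')+0=14+0=14
L[5]='t': occ=1, LF[5]=C('t')+1=16+1=17
L[6]='s': occ=1, LF[6]=C('s')+1=14+1=15
L[7]='l': occ=0, LF[7]=C('l')+0=1+0=1
L[8]='l': occ=1, LF[8]=C('l')+1=1+1=2
L[9]='q': occ=0, LF[9]=C('q')+0=12+0=12
L[10]='t': occ=2, LF[10]=C('t')+2=16+2=18
L[11]='t': occ=3, LF[11]=C('t')+3=16+3=19
L[12]='m': occ=0, LF[12]=C('m')+0=6+0=6
L[13]='p': occ=0, LF[13]=C('p')+0=10+0=10
L[14]='l': occ=2, LF[14]=C('l')+2=1+2=3
L[15]='l': occ=3, LF[15]=C('l')+3=1+3=4
L[16]='$': occ=0, LF[16]=C('$')+0=0+0=0
L[17]='n': occ=1, LF[17]=C('n')+1=7+1=8
L[18]='p': occ=1, LF[18]=C('p')+1=10+1=11
L[19]='l': occ=4, LF[19]=C('l')+4=1+4=5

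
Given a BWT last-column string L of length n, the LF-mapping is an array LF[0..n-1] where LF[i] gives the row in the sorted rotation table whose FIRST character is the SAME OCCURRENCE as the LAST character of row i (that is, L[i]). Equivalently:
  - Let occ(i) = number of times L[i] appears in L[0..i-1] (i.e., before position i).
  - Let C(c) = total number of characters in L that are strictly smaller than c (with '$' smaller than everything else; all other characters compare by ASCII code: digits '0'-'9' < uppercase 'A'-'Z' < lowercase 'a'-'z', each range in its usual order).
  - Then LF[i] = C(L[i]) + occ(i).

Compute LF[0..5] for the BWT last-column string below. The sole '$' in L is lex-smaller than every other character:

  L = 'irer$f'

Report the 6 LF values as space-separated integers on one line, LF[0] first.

Char counts: '$':1, 'e':1, 'f':1, 'i':1, 'r':2
C (first-col start): C('$')=0, C('e')=1, C('f')=2, C('i')=3, C('r')=4
L[0]='i': occ=0, LF[0]=C('i')+0=3+0=3
L[1]='r': occ=0, LF[1]=C('r')+0=4+0=4
L[2]='e': occ=0, LF[2]=C('e')+0=1+0=1
L[3]='r': occ=1, LF[3]=C('r')+1=4+1=5
L[4]='$': occ=0, LF[4]=C('$')+0=0+0=0
L[5]='f': occ=0, LF[5]=C('f')+0=2+0=2

Answer: 3 4 1 5 0 2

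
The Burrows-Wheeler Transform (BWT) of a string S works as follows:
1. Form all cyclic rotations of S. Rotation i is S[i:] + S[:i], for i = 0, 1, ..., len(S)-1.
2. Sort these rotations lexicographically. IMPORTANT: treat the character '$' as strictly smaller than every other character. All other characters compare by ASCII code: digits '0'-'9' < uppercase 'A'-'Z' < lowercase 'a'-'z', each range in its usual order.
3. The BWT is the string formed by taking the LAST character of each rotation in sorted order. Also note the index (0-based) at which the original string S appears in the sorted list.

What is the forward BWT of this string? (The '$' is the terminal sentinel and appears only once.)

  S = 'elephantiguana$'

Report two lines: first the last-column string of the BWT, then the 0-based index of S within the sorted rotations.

Answer: anuh$lipteaaeng
4

Derivation:
All 15 rotations (rotation i = S[i:]+S[:i]):
  rot[0] = elephantiguana$
  rot[1] = lephantiguana$e
  rot[2] = ephantiguana$el
  rot[3] = phantiguana$ele
  rot[4] = hantiguana$elep
  rot[5] = antiguana$eleph
  rot[6] = ntiguana$elepha
  rot[7] = tiguana$elephan
  rot[8] = iguana$elephant
  rot[9] = guana$elephanti
  rot[10] = uana$elephantig
  rot[11] = ana$elephantigu
  rot[12] = na$elephantigua
  rot[13] = a$elephantiguan
  rot[14] = $elephantiguana
Sorted (with $ < everything):
  sorted[0] = $elephantiguana  (last char: 'a')
  sorted[1] = a$elephantiguan  (last char: 'n')
  sorted[2] = ana$elephantigu  (last char: 'u')
  sorted[3] = antiguana$eleph  (last char: 'h')
  sorted[4] = elephantiguana$  (last char: '$')
  sorted[5] = ephantiguana$el  (last char: 'l')
  sorted[6] = guana$elephanti  (last char: 'i')
  sorted[7] = hantiguana$elep  (last char: 'p')
  sorted[8] = iguana$elephant  (last char: 't')
  sorted[9] = lephantiguana$e  (last char: 'e')
  sorted[10] = na$elephantigua  (last char: 'a')
  sorted[11] = ntiguana$elepha  (last char: 'a')
  sorted[12] = phantiguana$ele  (last char: 'e')
  sorted[13] = tiguana$elephan  (last char: 'n')
  sorted[14] = uana$elephantig  (last char: 'g')
Last column: anuh$lipteaaeng
Original string S is at sorted index 4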